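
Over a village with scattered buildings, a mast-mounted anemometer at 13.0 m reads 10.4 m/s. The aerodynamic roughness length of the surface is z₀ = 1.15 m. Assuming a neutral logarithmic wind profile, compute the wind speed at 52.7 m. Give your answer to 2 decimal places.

16.40 m/s

Log law: V(z) ∝ ln(z/z₀), so V₂/V₁ = ln(z₂/z₀) / ln(z₁/z₀).
ln(52.7/1.15) = 3.8249, ln(13.0/1.15) = 2.4252
V₂ = 10.4 × 3.8249/2.4252 = 10.4 × 1.5771 = 16.4022 m/s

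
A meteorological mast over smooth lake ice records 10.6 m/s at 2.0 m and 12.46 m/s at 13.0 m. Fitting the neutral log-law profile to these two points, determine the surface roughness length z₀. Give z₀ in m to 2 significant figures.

Log law: V(z) ∝ ln(z/z₀). With r = V₁/V₂ = 10.6/12.46 = 0.85072,
r · ln(z₂/z₀) = ln(z₁/z₀) ⇒ ln z₀ = (ln z₁ − r·ln z₂)/(1 − r)
ln z₀ = (0.69315 − 0.85072×2.56495) / 0.14928 = -9.9741
z₀ = exp(-9.9741) = 0.00004659 m

z₀ ≈ 0.000047 m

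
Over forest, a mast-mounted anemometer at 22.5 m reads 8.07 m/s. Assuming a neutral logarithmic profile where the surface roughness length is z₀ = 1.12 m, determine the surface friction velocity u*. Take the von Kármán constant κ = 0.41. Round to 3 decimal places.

u* ≈ 1.103 m/s

Log law: V(z) = (u*/κ) · ln(z/z₀) ⇒ u* = κ · V / ln(z/z₀)
u* = 0.41 × 8.07 / ln(22.5/1.12) = 0.41 × 8.07 / 3.0002
   = 3.3087 / 3.0002 = 1.1028 m/s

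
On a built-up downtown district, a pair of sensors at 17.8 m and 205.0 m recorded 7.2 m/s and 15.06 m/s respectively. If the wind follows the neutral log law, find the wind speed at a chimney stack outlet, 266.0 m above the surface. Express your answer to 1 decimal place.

15.9 m/s

Log law: V ∝ ln(z/z₀). From the pair, with r = V₁/V₂ = 0.47809,
ln z₀ = (ln z₁ − r·ln z₂)/(1 − r) = (2.8792 − 0.47809×5.3230)/0.52191 = 0.6406 → z₀ = 1.898 m
V₃ = V₁ · ln(z₃/z₀)/ln(z₁/z₀) = 7.2 × 4.9429/2.2386 = 15.8978 m/s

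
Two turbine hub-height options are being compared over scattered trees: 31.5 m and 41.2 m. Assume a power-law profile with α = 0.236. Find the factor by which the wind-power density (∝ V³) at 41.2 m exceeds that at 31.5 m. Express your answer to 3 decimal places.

1.209

Speed ratio: V_B/V_A = (z_B/z_A)^α = (41.2/31.5)^0.236 = (1.3079)^0.236 = 1.06540
Power-density ratio: P_B/P_A = (V_B/V_A)³ = (1.06540)³ = 1.20933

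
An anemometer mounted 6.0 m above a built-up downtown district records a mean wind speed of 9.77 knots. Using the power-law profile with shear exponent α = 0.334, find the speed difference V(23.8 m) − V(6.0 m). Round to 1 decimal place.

5.7 knots

Power law: V₂ = V₁ · (z₂/z₁)^α = 9.77 × (3.9667)^0.334 = 15.4799 knots
ΔV = 15.4799 − 9.77 = 5.7099 knots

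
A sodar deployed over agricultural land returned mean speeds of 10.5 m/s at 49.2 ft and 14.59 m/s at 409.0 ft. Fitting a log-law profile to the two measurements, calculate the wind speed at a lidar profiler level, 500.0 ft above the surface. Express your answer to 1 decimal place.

15.0 m/s

Log law: V ∝ ln(z/z₀). From the pair, with r = V₁/V₂ = 0.71967,
ln z₀ = (ln z₁ − r·ln z₂)/(1 − r) = (3.8959 − 0.71967×6.0137)/0.28033 = -1.5411 → z₀ = 0.2142 ft
V₃ = V₁ · ln(z₃/z₀)/ln(z₁/z₀) = 10.5 × 7.7557/5.4370 = 14.9780 m/s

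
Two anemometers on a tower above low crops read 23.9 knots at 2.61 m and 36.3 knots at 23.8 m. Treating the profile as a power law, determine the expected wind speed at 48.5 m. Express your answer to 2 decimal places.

First find α: α = ln(V₂/V₁)/ln(z₂/z₁) = ln(36.3/23.9)/ln(23.8/2.61) = 0.41794/2.21034 = 0.1891
Extrapolate from 23.8 m to 48.5 m: V₃ = 36.3 × (48.5/23.8)^0.1891 = 36.3 × 1.1441 = 41.5303 knots

41.53 knots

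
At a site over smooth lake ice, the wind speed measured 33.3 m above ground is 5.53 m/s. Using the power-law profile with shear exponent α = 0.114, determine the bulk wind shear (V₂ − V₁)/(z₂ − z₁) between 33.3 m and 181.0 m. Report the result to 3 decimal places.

0.008 m/s/m

Power law: V₂ = V₁ · (z₂/z₁)^α = 5.53 × (5.4354)^0.114 = 6.7072 m/s
ΔV/Δz = (6.7072 − 5.53)/(181.0 − 33.3) = 1.1772/147.7000 = 0.00797 m/s/m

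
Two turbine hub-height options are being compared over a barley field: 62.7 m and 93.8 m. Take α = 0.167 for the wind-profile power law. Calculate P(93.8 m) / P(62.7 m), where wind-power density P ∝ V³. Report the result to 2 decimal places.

Speed ratio: V_B/V_A = (z_B/z_A)^α = (93.8/62.7)^0.167 = (1.4960)^0.167 = 1.06958
Power-density ratio: P_B/P_A = (V_B/V_A)³ = (1.06958)³ = 1.22361

1.22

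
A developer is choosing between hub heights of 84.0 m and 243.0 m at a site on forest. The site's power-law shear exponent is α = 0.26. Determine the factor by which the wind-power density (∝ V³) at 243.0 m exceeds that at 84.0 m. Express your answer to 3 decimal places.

Speed ratio: V_B/V_A = (z_B/z_A)^α = (243.0/84.0)^0.26 = (2.8929)^0.26 = 1.31809
Power-density ratio: P_B/P_A = (V_B/V_A)³ = (1.31809)³ = 2.29000

2.290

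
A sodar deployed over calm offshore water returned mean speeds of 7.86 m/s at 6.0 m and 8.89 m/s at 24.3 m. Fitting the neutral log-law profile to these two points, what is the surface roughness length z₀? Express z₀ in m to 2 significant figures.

z₀ ≈ 0.00014 m

Log law: V(z) ∝ ln(z/z₀). With r = V₁/V₂ = 7.86/8.89 = 0.88414,
r · ln(z₂/z₀) = ln(z₁/z₀) ⇒ ln z₀ = (ln z₁ − r·ln z₂)/(1 − r)
ln z₀ = (1.79176 − 0.88414×3.19048) / 0.11586 = -8.8819
z₀ = exp(-8.8819) = 0.0001389 m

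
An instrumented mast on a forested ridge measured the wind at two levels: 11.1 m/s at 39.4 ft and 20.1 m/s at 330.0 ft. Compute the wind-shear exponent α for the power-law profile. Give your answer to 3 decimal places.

Power law: V₂/V₁ = (z₂/z₁)^α ⇒ α = ln(V₂/V₁) / ln(z₂/z₁)
α = ln(20.1/11.1) / ln(330.0/39.4) = ln(1.8108) / ln(8.3756)
  = 0.59377 / 2.12533 = 0.27938

α ≈ 0.279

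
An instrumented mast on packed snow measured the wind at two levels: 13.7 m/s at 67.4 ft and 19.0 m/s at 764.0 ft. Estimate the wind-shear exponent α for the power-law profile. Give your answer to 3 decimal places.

α ≈ 0.135

Power law: V₂/V₁ = (z₂/z₁)^α ⇒ α = ln(V₂/V₁) / ln(z₂/z₁)
α = ln(19.0/13.7) / ln(764.0/67.4) = ln(1.3869) / ln(11.3353)
  = 0.32704 / 2.42792 = 0.13470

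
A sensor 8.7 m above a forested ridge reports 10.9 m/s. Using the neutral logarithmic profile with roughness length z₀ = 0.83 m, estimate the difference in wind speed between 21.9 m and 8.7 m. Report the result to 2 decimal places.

Log law: V₂ = V₁ · ln(z₂/z₀)/ln(z₁/z₀) = 10.9 × 3.2728/2.3497 = 15.1825 m/s
ΔV = 15.1825 − 10.9 = 4.2825 m/s

4.28 m/s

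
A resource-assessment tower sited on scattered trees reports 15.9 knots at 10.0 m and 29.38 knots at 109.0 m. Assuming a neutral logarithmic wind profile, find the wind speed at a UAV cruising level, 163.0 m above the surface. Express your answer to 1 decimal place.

31.7 knots

Log law: V ∝ ln(z/z₀). From the pair, with r = V₁/V₂ = 0.54118,
ln z₀ = (ln z₁ − r·ln z₂)/(1 − r) = (2.3026 − 0.54118×4.6913)/0.45882 = -0.5150 → z₀ = 0.5975 m
V₃ = V₁ · ln(z₃/z₀)/ln(z₁/z₀) = 15.9 × 5.6088/2.8176 = 31.6508 knots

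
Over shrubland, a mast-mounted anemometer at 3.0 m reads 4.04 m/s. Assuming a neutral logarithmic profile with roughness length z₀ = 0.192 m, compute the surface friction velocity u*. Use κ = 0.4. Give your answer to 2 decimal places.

Log law: V(z) = (u*/κ) · ln(z/z₀) ⇒ u* = κ · V / ln(z/z₀)
u* = 0.4 × 4.04 / ln(3.0/0.192) = 0.4 × 4.04 / 2.7489
   = 1.6160 / 2.7489 = 0.5879 m/s

u* ≈ 0.59 m/s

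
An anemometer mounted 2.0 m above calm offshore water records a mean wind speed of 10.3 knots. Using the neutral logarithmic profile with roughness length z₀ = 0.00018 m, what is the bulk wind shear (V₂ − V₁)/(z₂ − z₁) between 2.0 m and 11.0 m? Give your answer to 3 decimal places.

0.209 knots/m

Log law: V₂ = V₁ · ln(z₂/z₀)/ln(z₁/z₀) = 10.3 × 11.0204/9.3157 = 12.1849 knots
ΔV/Δz = (12.1849 − 10.3)/(11.0 − 2.0) = 1.8849/9.0000 = 0.20943 knots/m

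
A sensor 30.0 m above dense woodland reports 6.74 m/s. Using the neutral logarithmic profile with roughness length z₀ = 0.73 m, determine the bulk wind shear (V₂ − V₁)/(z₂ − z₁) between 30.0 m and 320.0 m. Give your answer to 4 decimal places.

Log law: V₂ = V₁ · ln(z₂/z₀)/ln(z₁/z₀) = 6.74 × 6.0830/3.7159 = 11.0335 m/s
ΔV/Δz = (11.0335 − 6.74)/(320.0 − 30.0) = 4.2935/290.0000 = 0.01481 m/s/m

0.0148 m/s/m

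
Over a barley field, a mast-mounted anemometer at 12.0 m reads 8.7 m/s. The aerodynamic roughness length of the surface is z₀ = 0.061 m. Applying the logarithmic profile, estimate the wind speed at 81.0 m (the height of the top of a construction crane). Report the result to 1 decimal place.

Log law: V(z) ∝ ln(z/z₀), so V₂/V₁ = ln(z₂/z₀) / ln(z₁/z₀).
ln(81.0/0.061) = 7.1913, ln(12.0/0.061) = 5.2818
V₂ = 8.7 × 7.1913/5.2818 = 8.7 × 1.3615 = 11.8453 m/s

11.8 m/s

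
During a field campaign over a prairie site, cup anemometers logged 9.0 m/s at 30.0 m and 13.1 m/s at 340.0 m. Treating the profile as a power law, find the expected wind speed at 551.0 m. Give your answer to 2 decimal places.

First find α: α = ln(V₂/V₁)/ln(z₂/z₁) = ln(13.1/9.0)/ln(340.0/30.0) = 0.37539/2.42775 = 0.1546
Extrapolate from 340.0 m to 551.0 m: V₃ = 13.1 × (551.0/340.0)^0.1546 = 13.1 × 1.0775 = 14.1154 m/s

14.12 m/s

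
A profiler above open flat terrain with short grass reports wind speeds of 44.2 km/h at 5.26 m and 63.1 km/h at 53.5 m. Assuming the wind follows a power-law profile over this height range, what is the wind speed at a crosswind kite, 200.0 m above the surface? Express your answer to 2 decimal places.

77.25 km/h

First find α: α = ln(V₂/V₁)/ln(z₂/z₁) = ln(63.1/44.2)/ln(53.5/5.26) = 0.35600/2.31955 = 0.1535
Extrapolate from 53.5 m to 200.0 m: V₃ = 63.1 × (200.0/53.5)^0.1535 = 63.1 × 1.2243 = 77.2541 km/h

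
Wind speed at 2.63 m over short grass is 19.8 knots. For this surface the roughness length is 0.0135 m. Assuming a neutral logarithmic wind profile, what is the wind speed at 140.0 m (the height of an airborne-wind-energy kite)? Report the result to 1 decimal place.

Log law: V(z) ∝ ln(z/z₀), so V₂/V₁ = ln(z₂/z₀) / ln(z₁/z₀).
ln(140.0/0.0135) = 9.2467, ln(2.63/0.0135) = 5.2720
V₂ = 19.8 × 9.2467/5.2720 = 19.8 × 1.7539 = 34.7274 knots

34.7 knots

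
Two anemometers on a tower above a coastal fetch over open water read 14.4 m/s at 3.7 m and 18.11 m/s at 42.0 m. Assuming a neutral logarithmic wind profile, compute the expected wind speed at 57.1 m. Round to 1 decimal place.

18.6 m/s

Log law: V ∝ ln(z/z₀). From the pair, with r = V₁/V₂ = 0.79514,
ln z₀ = (ln z₁ − r·ln z₂)/(1 − r) = (1.3083 − 0.79514×3.7377)/0.20486 = -8.1209 → z₀ = 0.0002973 m
V₃ = V₁ · ln(z₃/z₀)/ln(z₁/z₀) = 14.4 × 12.1657/9.4292 = 18.5790 m/s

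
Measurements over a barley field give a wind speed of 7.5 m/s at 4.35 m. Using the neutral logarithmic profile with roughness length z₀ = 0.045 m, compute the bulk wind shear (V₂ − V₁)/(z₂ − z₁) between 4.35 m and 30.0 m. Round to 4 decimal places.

0.1235 m/s/m

Log law: V₂ = V₁ · ln(z₂/z₀)/ln(z₁/z₀) = 7.5 × 6.5023/4.5713 = 10.6682 m/s
ΔV/Δz = (10.6682 − 7.5)/(30.0 − 4.35) = 3.1682/25.6500 = 0.12352 m/s/m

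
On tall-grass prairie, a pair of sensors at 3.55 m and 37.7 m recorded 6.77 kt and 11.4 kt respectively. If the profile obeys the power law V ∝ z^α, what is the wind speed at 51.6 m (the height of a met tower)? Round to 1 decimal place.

12.2 kt

First find α: α = ln(V₂/V₁)/ln(z₂/z₁) = ln(11.4/6.77)/ln(37.7/3.55) = 0.52111/2.36271 = 0.2206
Extrapolate from 37.7 m to 51.6 m: V₃ = 11.4 × (51.6/37.7)^0.2206 = 11.4 × 1.0717 = 12.2171 kt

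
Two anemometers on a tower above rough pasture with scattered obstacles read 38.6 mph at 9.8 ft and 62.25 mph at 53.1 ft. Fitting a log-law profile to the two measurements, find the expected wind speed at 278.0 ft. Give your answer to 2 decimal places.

Log law: V ∝ ln(z/z₀). From the pair, with r = V₁/V₂ = 0.62008,
ln z₀ = (ln z₁ − r·ln z₂)/(1 − r) = (2.2824 − 0.62008×3.9722)/0.37992 = -0.4756 → z₀ = 0.6215 ft
V₃ = V₁ · ln(z₃/z₀)/ln(z₁/z₀) = 38.6 × 6.1032/2.7580 = 85.4192 mph

85.42 mph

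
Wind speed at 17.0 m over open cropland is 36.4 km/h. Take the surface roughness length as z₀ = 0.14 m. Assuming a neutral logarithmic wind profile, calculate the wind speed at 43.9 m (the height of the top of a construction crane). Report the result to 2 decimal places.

43.60 km/h

Log law: V(z) ∝ ln(z/z₀), so V₂/V₁ = ln(z₂/z₀) / ln(z₁/z₀).
ln(43.9/0.14) = 5.7480, ln(17.0/0.14) = 4.7993
V₂ = 36.4 × 5.7480/4.7993 = 36.4 × 1.1977 = 43.5953 km/h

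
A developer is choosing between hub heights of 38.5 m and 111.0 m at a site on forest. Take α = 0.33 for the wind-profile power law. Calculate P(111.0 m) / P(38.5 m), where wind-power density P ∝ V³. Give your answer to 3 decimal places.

Speed ratio: V_B/V_A = (z_B/z_A)^α = (111.0/38.5)^0.33 = (2.8831)^0.33 = 1.41826
Power-density ratio: P_B/P_A = (V_B/V_A)³ = (1.41826)³ = 2.85275

2.853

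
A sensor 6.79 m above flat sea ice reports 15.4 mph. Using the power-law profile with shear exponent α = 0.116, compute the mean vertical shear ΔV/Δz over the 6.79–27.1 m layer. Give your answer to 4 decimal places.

Power law: V₂ = V₁ · (z₂/z₁)^α = 15.4 × (3.9912)^0.116 = 18.0821 mph
ΔV/Δz = (18.0821 − 15.4)/(27.1 − 6.79) = 2.6821/20.3100 = 0.13206 mph/m

0.1321 mph/m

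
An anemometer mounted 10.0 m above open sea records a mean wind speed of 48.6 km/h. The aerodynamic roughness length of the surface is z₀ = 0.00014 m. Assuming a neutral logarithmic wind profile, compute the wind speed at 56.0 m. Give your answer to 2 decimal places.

56.09 km/h

Log law: V(z) ∝ ln(z/z₀), so V₂/V₁ = ln(z₂/z₀) / ln(z₁/z₀).
ln(56.0/0.00014) = 12.8992, ln(10.0/0.00014) = 11.1765
V₂ = 48.6 × 12.8992/11.1765 = 48.6 × 1.1541 = 56.0913 km/h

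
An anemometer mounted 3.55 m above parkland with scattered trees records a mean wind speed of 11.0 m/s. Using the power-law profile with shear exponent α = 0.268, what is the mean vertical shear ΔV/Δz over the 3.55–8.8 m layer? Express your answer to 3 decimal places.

Power law: V₂ = V₁ · (z₂/z₁)^α = 11.0 × (2.4789)^0.268 = 14.0298 m/s
ΔV/Δz = (14.0298 − 11.0)/(8.8 − 3.55) = 3.0298/5.2500 = 0.57711 m/s/m

0.577 m/s/m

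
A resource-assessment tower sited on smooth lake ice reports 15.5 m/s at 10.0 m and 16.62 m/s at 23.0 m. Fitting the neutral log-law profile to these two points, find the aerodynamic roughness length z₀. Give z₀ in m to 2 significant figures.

z₀ ≈ 0.000099 m

Log law: V(z) ∝ ln(z/z₀). With r = V₁/V₂ = 15.5/16.62 = 0.93261,
r · ln(z₂/z₀) = ln(z₁/z₀) ⇒ ln z₀ = (ln z₁ − r·ln z₂)/(1 − r)
ln z₀ = (2.30259 − 0.93261×3.13549) / 0.06739 = -9.2243
z₀ = exp(-9.2243) = 0.00009862 m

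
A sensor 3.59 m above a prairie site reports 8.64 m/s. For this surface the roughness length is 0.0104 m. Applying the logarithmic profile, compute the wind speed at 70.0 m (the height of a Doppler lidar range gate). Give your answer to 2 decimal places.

Log law: V(z) ∝ ln(z/z₀), so V₂/V₁ = ln(z₂/z₀) / ln(z₁/z₀).
ln(70.0/0.0104) = 8.8144, ln(3.59/0.0104) = 5.8441
V₂ = 8.64 × 8.8144/5.8441 = 8.64 × 1.5083 = 13.0314 m/s

13.03 m/s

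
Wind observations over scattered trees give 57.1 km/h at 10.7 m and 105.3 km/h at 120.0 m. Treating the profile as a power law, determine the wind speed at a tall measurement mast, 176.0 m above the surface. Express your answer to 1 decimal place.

First find α: α = ln(V₂/V₁)/ln(z₂/z₁) = ln(105.3/57.1)/ln(120.0/10.7) = 0.61201/2.41725 = 0.2532
Extrapolate from 120.0 m to 176.0 m: V₃ = 105.3 × (176.0/120.0)^0.2532 = 105.3 × 1.1018 = 116.0221 km/h

116.0 km/h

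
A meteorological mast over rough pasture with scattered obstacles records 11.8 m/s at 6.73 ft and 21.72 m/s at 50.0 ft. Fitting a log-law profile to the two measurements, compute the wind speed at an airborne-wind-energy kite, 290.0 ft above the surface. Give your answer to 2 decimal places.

Log law: V ∝ ln(z/z₀). From the pair, with r = V₁/V₂ = 0.54328,
ln z₀ = (ln z₁ − r·ln z₂)/(1 − r) = (1.9066 − 0.54328×3.9120)/0.45672 = -0.4789 → z₀ = 0.6194 ft
V₃ = V₁ · ln(z₃/z₀)/ln(z₁/z₀) = 11.8 × 6.1488/2.3855 = 30.4153 m/s

30.42 m/s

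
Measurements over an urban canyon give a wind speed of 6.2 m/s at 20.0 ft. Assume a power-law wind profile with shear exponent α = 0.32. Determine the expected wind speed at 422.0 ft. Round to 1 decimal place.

16.4 m/s

Power-law profile: V₂ = V₁ · (z₂/z₁)^α
V₂ = 6.2 × (422.0/20.0)^0.32 = 6.2 × (21.1000)^0.32
    = 6.2 × 2.6532 = 16.4499 m/s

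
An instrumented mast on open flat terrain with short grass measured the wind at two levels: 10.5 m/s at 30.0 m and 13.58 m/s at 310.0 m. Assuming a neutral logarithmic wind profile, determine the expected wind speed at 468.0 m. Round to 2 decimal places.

Log law: V ∝ ln(z/z₀). From the pair, with r = V₁/V₂ = 0.77320,
ln z₀ = (ln z₁ − r·ln z₂)/(1 − r) = (3.4012 − 0.77320×5.7366)/0.22680 = -4.5603 → z₀ = 0.01046 m
V₃ = V₁ · ln(z₃/z₀)/ln(z₁/z₀) = 10.5 × 10.7088/7.9615 = 14.1232 m/s

14.12 m/s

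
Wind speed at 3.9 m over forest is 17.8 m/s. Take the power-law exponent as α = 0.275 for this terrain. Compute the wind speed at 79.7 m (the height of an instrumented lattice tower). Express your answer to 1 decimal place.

Power-law profile: V₂ = V₁ · (z₂/z₁)^α
V₂ = 17.8 × (79.7/3.9)^0.275 = 17.8 × (20.4359)^0.275
    = 17.8 × 2.2928 = 40.8111 m/s

40.8 m/s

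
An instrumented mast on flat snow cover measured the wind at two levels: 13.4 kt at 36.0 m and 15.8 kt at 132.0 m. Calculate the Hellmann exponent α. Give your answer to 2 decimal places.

α ≈ 0.13

Power law: V₂/V₁ = (z₂/z₁)^α ⇒ α = ln(V₂/V₁) / ln(z₂/z₁)
α = ln(15.8/13.4) / ln(132.0/36.0) = ln(1.1791) / ln(3.6667)
  = 0.16476 / 1.29928 = 0.12680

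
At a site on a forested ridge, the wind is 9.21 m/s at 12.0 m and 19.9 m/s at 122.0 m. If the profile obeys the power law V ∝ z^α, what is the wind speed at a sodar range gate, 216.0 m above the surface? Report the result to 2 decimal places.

First find α: α = ln(V₂/V₁)/ln(z₂/z₁) = ln(19.9/9.21)/ln(122.0/12.0) = 0.77043/2.31911 = 0.3322
Extrapolate from 122.0 m to 216.0 m: V₃ = 19.9 × (216.0/122.0)^0.3322 = 19.9 × 1.2090 = 24.0587 m/s

24.06 m/s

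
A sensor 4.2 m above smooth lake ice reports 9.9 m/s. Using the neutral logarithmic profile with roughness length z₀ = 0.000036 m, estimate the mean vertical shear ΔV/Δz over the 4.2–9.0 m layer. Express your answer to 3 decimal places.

Log law: V₂ = V₁ · ln(z₂/z₀)/ln(z₁/z₀) = 9.9 × 12.4292/11.6671 = 10.5467 m/s
ΔV/Δz = (10.5467 − 9.9)/(9.0 − 4.2) = 0.6467/4.8000 = 0.13473 m/s/m

0.135 m/s/m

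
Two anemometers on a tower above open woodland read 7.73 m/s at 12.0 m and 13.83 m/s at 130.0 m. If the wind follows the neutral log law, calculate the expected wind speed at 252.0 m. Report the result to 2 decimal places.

Log law: V ∝ ln(z/z₀). From the pair, with r = V₁/V₂ = 0.55893,
ln z₀ = (ln z₁ − r·ln z₂)/(1 − r) = (2.4849 − 0.55893×4.8675)/0.44107 = -0.5344 → z₀ = 0.5860 m
V₃ = V₁ · ln(z₃/z₀)/ln(z₁/z₀) = 7.73 × 6.0638/3.0193 = 15.5246 m/s

15.52 m/s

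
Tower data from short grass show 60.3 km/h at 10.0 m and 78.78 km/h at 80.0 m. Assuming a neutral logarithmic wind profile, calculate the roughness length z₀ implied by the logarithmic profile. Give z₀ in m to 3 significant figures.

z₀ ≈ 0.0113 m

Log law: V(z) ∝ ln(z/z₀). With r = V₁/V₂ = 60.3/78.78 = 0.76542,
r · ln(z₂/z₀) = ln(z₁/z₀) ⇒ ln z₀ = (ln z₁ − r·ln z₂)/(1 − r)
ln z₀ = (2.30259 − 0.76542×4.38203) / 0.23458 = -4.4826
z₀ = exp(-4.4826) = 0.01130 m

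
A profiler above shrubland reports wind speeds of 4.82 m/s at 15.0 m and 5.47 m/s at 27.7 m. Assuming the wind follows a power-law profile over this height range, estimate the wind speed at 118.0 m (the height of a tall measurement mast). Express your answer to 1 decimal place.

7.4 m/s

First find α: α = ln(V₂/V₁)/ln(z₂/z₁) = ln(5.47/4.82)/ln(27.7/15.0) = 0.12650/0.61338 = 0.2062
Extrapolate from 27.7 m to 118.0 m: V₃ = 5.47 × (118.0/27.7)^0.2062 = 5.47 × 1.3484 = 7.3756 m/s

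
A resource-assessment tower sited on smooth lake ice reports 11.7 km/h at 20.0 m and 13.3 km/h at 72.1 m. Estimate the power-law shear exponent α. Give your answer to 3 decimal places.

Power law: V₂/V₁ = (z₂/z₁)^α ⇒ α = ln(V₂/V₁) / ln(z₂/z₁)
α = ln(13.3/11.7) / ln(72.1/20.0) = ln(1.1368) / ln(3.6050)
  = 0.12818 / 1.28232 = 0.09996

α ≈ 0.100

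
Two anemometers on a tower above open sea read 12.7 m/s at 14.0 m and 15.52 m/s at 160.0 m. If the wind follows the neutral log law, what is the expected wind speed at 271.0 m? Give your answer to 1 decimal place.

16.1 m/s

Log law: V ∝ ln(z/z₀). From the pair, with r = V₁/V₂ = 0.81830,
ln z₀ = (ln z₁ − r·ln z₂)/(1 − r) = (2.6391 − 0.81830×5.0752)/0.18170 = -8.3321 → z₀ = 0.0002407 m
V₃ = V₁ · ln(z₃/z₀)/ln(z₁/z₀) = 12.7 × 13.9342/10.9712 = 16.1300 m/s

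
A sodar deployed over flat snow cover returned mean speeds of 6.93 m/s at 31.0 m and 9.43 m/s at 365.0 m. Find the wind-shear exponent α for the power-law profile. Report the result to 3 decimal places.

α ≈ 0.125

Power law: V₂/V₁ = (z₂/z₁)^α ⇒ α = ln(V₂/V₁) / ln(z₂/z₁)
α = ln(9.43/6.93) / ln(365.0/31.0) = ln(1.3608) / ln(11.7742)
  = 0.30804 / 2.46591 = 0.12492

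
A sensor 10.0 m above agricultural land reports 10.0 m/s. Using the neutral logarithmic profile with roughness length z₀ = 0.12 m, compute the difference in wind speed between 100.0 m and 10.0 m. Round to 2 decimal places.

Log law: V₂ = V₁ · ln(z₂/z₀)/ln(z₁/z₀) = 10.0 × 6.7254/4.4228 = 15.2061 m/s
ΔV = 15.2061 − 10.0 = 5.2061 m/s

5.21 m/s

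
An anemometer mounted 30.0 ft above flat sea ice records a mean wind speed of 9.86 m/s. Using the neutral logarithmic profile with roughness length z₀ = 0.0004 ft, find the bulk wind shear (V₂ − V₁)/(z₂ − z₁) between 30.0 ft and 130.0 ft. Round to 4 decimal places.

Log law: V₂ = V₁ · ln(z₂/z₀)/ln(z₁/z₀) = 9.86 × 12.6916/11.2252 = 11.1480 m/s
ΔV/Δz = (11.1480 − 9.86)/(130.0 − 30.0) = 1.2880/100.0000 = 0.01288 m/s/ft

0.0129 m/s/ft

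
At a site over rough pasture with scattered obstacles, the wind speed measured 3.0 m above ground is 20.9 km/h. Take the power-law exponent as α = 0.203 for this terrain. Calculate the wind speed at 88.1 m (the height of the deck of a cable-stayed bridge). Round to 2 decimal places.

41.51 km/h

Power-law profile: V₂ = V₁ · (z₂/z₁)^α
V₂ = 20.9 × (88.1/3.0)^0.203 = 20.9 × (29.3667)^0.203
    = 20.9 × 1.9860 = 41.5069 km/h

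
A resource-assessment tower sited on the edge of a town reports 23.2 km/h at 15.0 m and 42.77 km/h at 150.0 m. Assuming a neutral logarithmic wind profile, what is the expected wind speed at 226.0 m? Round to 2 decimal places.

46.25 km/h

Log law: V ∝ ln(z/z₀). From the pair, with r = V₁/V₂ = 0.54244,
ln z₀ = (ln z₁ − r·ln z₂)/(1 − r) = (2.7081 − 0.54244×5.0106)/0.45756 = -0.0216 → z₀ = 0.9786 m
V₃ = V₁ · ln(z₃/z₀)/ln(z₁/z₀) = 23.2 × 5.4422/2.7297 = 46.2538 km/h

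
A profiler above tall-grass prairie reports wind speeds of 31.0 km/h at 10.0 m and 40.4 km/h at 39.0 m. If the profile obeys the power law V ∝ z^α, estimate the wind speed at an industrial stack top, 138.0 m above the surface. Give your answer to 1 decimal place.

First find α: α = ln(V₂/V₁)/ln(z₂/z₁) = ln(40.4/31.0)/ln(39.0/10.0) = 0.26484/1.36098 = 0.1946
Extrapolate from 39.0 m to 138.0 m: V₃ = 40.4 × (138.0/39.0)^0.1946 = 40.4 × 1.2788 = 51.6630 km/h

51.7 km/h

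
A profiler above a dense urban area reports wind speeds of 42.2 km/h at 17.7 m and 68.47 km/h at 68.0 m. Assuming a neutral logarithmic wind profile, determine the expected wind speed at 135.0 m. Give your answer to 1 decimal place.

Log law: V ∝ ln(z/z₀). From the pair, with r = V₁/V₂ = 0.61633,
ln z₀ = (ln z₁ − r·ln z₂)/(1 − r) = (2.8736 − 0.61633×4.2195)/0.38367 = 0.7114 → z₀ = 2.037 m
V₃ = V₁ · ln(z₃/z₀)/ln(z₁/z₀) = 42.2 × 4.1938/2.1621 = 81.8547 km/h

81.9 km/h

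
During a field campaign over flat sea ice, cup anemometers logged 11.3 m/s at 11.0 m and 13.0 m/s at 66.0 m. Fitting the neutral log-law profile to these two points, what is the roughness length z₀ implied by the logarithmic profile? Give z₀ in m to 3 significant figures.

z₀ ≈ 0.0000740 m

Log law: V(z) ∝ ln(z/z₀). With r = V₁/V₂ = 11.3/13.0 = 0.86923,
r · ln(z₂/z₀) = ln(z₁/z₀) ⇒ ln z₀ = (ln z₁ − r·ln z₂)/(1 − r)
ln z₀ = (2.39790 − 0.86923×4.18965) / 0.13077 = -9.5120
z₀ = exp(-9.5120) = 0.00007396 m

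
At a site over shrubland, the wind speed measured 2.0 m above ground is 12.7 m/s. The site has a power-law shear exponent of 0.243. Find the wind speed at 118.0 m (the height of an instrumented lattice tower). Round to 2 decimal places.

Power-law profile: V₂ = V₁ · (z₂/z₁)^α
V₂ = 12.7 × (118.0/2.0)^0.243 = 12.7 × (59.0000)^0.243
    = 12.7 × 2.6935 = 34.2075 m/s

34.21 m/s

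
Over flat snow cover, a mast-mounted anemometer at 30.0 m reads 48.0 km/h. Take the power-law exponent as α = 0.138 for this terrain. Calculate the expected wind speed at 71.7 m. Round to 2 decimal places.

Power-law profile: V₂ = V₁ · (z₂/z₁)^α
V₂ = 48.0 × (71.7/30.0)^0.138 = 48.0 × (2.3900)^0.138
    = 48.0 × 1.1278 = 54.1328 km/h

54.13 km/h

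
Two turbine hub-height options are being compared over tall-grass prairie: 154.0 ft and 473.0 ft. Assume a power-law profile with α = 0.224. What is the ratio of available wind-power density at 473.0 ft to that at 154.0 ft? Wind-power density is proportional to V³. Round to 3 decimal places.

Speed ratio: V_B/V_A = (z_B/z_A)^α = (473.0/154.0)^0.224 = (3.0714)^0.224 = 1.28577
Power-density ratio: P_B/P_A = (V_B/V_A)³ = (1.28577)³ = 2.12565

2.126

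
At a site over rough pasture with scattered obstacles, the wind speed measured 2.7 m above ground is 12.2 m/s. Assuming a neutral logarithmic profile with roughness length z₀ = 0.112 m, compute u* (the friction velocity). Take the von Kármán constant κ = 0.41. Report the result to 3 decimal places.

u* ≈ 1.572 m/s

Log law: V(z) = (u*/κ) · ln(z/z₀) ⇒ u* = κ · V / ln(z/z₀)
u* = 0.41 × 12.2 / ln(2.7/0.112) = 0.41 × 12.2 / 3.1825
   = 5.0020 / 3.1825 = 1.5717 m/s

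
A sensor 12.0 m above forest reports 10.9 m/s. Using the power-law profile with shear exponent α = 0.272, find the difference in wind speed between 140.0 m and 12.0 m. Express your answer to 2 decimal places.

10.36 m/s

Power law: V₂ = V₁ · (z₂/z₁)^α = 10.9 × (11.6667)^0.272 = 21.2636 m/s
ΔV = 21.2636 − 10.9 = 10.3636 m/s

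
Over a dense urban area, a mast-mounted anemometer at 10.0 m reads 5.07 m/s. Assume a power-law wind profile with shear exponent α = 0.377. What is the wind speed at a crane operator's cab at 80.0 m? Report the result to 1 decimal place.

11.1 m/s

Power-law profile: V₂ = V₁ · (z₂/z₁)^α
V₂ = 5.07 × (80.0/10.0)^0.377 = 5.07 × (8.0000)^0.377
    = 5.07 × 2.1901 = 11.1038 m/s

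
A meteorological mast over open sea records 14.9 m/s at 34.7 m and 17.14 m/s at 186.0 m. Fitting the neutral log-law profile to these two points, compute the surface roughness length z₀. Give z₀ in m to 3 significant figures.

Log law: V(z) ∝ ln(z/z₀). With r = V₁/V₂ = 14.9/17.14 = 0.86931,
r · ln(z₂/z₀) = ln(z₁/z₀) ⇒ ln z₀ = (ln z₁ − r·ln z₂)/(1 − r)
ln z₀ = (3.54674 − 0.86931×5.22575) / 0.13069 = -7.6217
z₀ = exp(-7.6217) = 0.0004897 m

z₀ ≈ 0.000490 m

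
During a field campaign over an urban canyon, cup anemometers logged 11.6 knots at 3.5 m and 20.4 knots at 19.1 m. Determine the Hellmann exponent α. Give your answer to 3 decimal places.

Power law: V₂/V₁ = (z₂/z₁)^α ⇒ α = ln(V₂/V₁) / ln(z₂/z₁)
α = ln(20.4/11.6) / ln(19.1/3.5) = ln(1.7586) / ln(5.4571)
  = 0.56453 / 1.69693 = 0.33268

α ≈ 0.333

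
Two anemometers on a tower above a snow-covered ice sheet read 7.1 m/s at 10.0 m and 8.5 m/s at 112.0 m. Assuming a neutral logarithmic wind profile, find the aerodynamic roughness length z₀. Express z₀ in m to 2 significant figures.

Log law: V(z) ∝ ln(z/z₀). With r = V₁/V₂ = 7.1/8.5 = 0.83529,
r · ln(z₂/z₀) = ln(z₁/z₀) ⇒ ln z₀ = (ln z₁ − r·ln z₂)/(1 − r)
ln z₀ = (2.30259 − 0.83529×4.71850) / 0.16471 = -9.9495
z₀ = exp(-9.9495) = 0.00004775 m

z₀ ≈ 0.000048 m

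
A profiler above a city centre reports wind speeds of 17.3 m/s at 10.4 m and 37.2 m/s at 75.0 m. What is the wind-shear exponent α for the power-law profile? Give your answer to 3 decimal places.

Power law: V₂/V₁ = (z₂/z₁)^α ⇒ α = ln(V₂/V₁) / ln(z₂/z₁)
α = ln(37.2/17.3) / ln(75.0/10.4) = ln(2.1503) / ln(7.2115)
  = 0.76560 / 1.97568 = 0.38751

α ≈ 0.388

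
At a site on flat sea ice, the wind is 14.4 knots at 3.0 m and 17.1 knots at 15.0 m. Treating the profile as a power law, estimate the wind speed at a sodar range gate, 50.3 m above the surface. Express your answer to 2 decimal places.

First find α: α = ln(V₂/V₁)/ln(z₂/z₁) = ln(17.1/14.4)/ln(15.0/3.0) = 0.17185/1.60944 = 0.1068
Extrapolate from 15.0 m to 50.3 m: V₃ = 17.1 × (50.3/15.0)^0.1068 = 17.1 × 1.1379 = 19.4583 knots

19.46 knots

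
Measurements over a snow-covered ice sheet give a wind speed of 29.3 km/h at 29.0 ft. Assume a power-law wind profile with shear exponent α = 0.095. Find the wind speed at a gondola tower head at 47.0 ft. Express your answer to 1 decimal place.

Power-law profile: V₂ = V₁ · (z₂/z₁)^α
V₂ = 29.3 × (47.0/29.0)^0.095 = 29.3 × (1.6207)^0.095
    = 29.3 × 1.0469 = 30.6753 km/h

30.7 km/h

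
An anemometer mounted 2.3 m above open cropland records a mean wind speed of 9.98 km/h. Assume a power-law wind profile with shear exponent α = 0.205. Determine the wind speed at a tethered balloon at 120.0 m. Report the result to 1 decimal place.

Power-law profile: V₂ = V₁ · (z₂/z₁)^α
V₂ = 9.98 × (120.0/2.3)^0.205 = 9.98 × (52.1739)^0.205
    = 9.98 × 2.2495 = 22.4496 km/h

22.4 km/h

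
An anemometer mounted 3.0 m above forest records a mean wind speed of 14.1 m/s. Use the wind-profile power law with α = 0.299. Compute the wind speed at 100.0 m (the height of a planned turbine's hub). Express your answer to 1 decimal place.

Power-law profile: V₂ = V₁ · (z₂/z₁)^α
V₂ = 14.1 × (100.0/3.0)^0.299 = 14.1 × (33.3333)^0.299
    = 14.1 × 2.8533 = 40.2309 m/s

40.2 m/s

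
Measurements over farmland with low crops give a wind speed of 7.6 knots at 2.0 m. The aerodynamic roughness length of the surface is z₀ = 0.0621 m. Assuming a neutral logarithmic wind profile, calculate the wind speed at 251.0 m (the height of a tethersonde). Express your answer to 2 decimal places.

Log law: V(z) ∝ ln(z/z₀), so V₂/V₁ = ln(z₂/z₀) / ln(z₁/z₀).
ln(251.0/0.0621) = 8.3045, ln(2.0/0.0621) = 3.4722
V₂ = 7.6 × 8.3045/3.4722 = 7.6 × 2.3917 = 18.1772 knots

18.18 knots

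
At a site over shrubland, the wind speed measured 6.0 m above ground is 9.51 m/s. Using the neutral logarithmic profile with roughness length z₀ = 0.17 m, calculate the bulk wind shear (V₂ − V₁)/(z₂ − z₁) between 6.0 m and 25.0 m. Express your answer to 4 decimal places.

0.2004 m/s/m

Log law: V₂ = V₁ · ln(z₂/z₀)/ln(z₁/z₀) = 9.51 × 4.9908/3.5637 = 13.3183 m/s
ΔV/Δz = (13.3183 − 9.51)/(25.0 − 6.0) = 3.8083/19.0000 = 0.20044 m/s/m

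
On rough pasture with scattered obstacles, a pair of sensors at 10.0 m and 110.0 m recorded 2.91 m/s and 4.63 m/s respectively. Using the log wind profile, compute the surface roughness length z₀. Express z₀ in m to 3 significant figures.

z₀ ≈ 0.173 m

Log law: V(z) ∝ ln(z/z₀). With r = V₁/V₂ = 2.91/4.63 = 0.62851,
r · ln(z₂/z₀) = ln(z₁/z₀) ⇒ ln z₀ = (ln z₁ − r·ln z₂)/(1 − r)
ln z₀ = (2.30259 − 0.62851×4.70048) / 0.37149 = -1.7543
z₀ = exp(-1.7543) = 0.1730 m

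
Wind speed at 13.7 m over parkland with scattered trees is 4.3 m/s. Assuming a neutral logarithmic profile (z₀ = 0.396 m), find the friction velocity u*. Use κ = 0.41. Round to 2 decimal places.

u* ≈ 0.50 m/s

Log law: V(z) = (u*/κ) · ln(z/z₀) ⇒ u* = κ · V / ln(z/z₀)
u* = 0.41 × 4.3 / ln(13.7/0.396) = 0.41 × 4.3 / 3.5437
   = 1.7630 / 3.5437 = 0.4975 m/s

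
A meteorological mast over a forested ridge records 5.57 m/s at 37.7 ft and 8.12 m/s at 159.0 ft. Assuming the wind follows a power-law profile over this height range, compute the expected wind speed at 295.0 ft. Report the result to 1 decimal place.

First find α: α = ln(V₂/V₁)/ln(z₂/z₁) = ln(8.12/5.57)/ln(159.0/37.7) = 0.37694/1.43924 = 0.2619
Extrapolate from 159.0 ft to 295.0 ft: V₃ = 8.12 × (295.0/159.0)^0.2619 = 8.12 × 1.1757 = 9.5468 m/s

9.5 m/s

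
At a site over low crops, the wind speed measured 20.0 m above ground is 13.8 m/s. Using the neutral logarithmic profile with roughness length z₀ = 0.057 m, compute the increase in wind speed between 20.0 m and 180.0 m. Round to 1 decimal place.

5.2 m/s

Log law: V₂ = V₁ · ln(z₂/z₀)/ln(z₁/z₀) = 13.8 × 8.0577/5.8604 = 18.9740 m/s
ΔV = 18.9740 − 13.8 = 5.1740 m/s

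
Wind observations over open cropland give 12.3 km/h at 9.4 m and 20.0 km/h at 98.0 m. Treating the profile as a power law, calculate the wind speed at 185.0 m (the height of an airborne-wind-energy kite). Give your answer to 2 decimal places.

22.82 km/h

First find α: α = ln(V₂/V₁)/ln(z₂/z₁) = ln(20.0/12.3)/ln(98.0/9.4) = 0.48613/2.34426 = 0.2074
Extrapolate from 98.0 m to 185.0 m: V₃ = 20.0 × (185.0/98.0)^0.2074 = 20.0 × 1.1408 = 22.8167 km/h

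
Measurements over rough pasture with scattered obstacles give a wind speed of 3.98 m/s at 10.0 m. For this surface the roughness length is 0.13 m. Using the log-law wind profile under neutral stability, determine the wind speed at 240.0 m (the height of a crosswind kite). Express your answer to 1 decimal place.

Log law: V(z) ∝ ln(z/z₀), so V₂/V₁ = ln(z₂/z₀) / ln(z₁/z₀).
ln(240.0/0.13) = 7.5209, ln(10.0/0.13) = 4.3428
V₂ = 3.98 × 7.5209/4.3428 = 3.98 × 1.7318 = 6.8926 m/s

6.9 m/s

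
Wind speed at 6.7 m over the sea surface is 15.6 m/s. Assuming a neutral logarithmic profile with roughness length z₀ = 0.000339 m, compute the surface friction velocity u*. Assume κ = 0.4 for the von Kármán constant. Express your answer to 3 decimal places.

u* ≈ 0.631 m/s

Log law: V(z) = (u*/κ) · ln(z/z₀) ⇒ u* = κ · V / ln(z/z₀)
u* = 0.4 × 15.6 / ln(6.7/0.000339) = 0.4 × 15.6 / 9.8916
   = 6.2400 / 9.8916 = 0.6308 m/s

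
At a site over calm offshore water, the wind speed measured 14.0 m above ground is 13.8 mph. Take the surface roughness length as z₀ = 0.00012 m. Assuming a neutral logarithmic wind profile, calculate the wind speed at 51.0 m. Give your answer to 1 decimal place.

Log law: V(z) ∝ ln(z/z₀), so V₂/V₁ = ln(z₂/z₀) / ln(z₁/z₀).
ln(51.0/0.00012) = 12.9598, ln(14.0/0.00012) = 11.6671
V₂ = 13.8 × 12.9598/11.6671 = 13.8 × 1.1108 = 15.3291 mph

15.3 mph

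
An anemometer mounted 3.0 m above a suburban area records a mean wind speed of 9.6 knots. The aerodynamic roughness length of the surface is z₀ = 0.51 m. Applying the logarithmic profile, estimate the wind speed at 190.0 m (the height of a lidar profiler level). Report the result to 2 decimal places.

Log law: V(z) ∝ ln(z/z₀), so V₂/V₁ = ln(z₂/z₀) / ln(z₁/z₀).
ln(190.0/0.51) = 5.9204, ln(3.0/0.51) = 1.7720
V₂ = 9.6 × 5.9204/1.7720 = 9.6 × 3.3411 = 32.0750 knots

32.08 knots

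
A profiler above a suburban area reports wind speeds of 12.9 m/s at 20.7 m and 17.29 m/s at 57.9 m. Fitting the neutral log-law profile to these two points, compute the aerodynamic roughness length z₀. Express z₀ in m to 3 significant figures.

z₀ ≈ 1.01 m

Log law: V(z) ∝ ln(z/z₀). With r = V₁/V₂ = 12.9/17.29 = 0.74610,
r · ln(z₂/z₀) = ln(z₁/z₀) ⇒ ln z₀ = (ln z₁ − r·ln z₂)/(1 − r)
ln z₀ = (3.03013 − 0.74610×4.05872) / 0.25390 = 0.0076
z₀ = exp(0.0076) = 1.008 m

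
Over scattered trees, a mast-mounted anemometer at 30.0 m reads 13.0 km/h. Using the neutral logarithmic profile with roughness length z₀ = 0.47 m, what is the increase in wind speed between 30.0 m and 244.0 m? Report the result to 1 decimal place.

6.6 km/h

Log law: V₂ = V₁ · ln(z₂/z₀)/ln(z₁/z₀) = 13.0 × 6.2522/4.1562 = 19.5559 km/h
ΔV = 19.5559 − 13.0 = 6.5559 km/h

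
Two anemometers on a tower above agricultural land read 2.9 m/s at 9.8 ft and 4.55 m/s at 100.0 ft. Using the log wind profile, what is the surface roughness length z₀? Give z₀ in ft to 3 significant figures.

z₀ ≈ 0.165 ft

Log law: V(z) ∝ ln(z/z₀). With r = V₁/V₂ = 2.9/4.55 = 0.63736,
r · ln(z₂/z₀) = ln(z₁/z₀) ⇒ ln z₀ = (ln z₁ − r·ln z₂)/(1 − r)
ln z₀ = (2.28238 − 0.63736×4.60517) / 0.36264 = -1.8001
z₀ = exp(-1.8001) = 0.1653 ft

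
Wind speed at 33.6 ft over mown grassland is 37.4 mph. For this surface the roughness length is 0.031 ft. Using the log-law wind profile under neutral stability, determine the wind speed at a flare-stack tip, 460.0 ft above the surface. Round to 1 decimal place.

Log law: V(z) ∝ ln(z/z₀), so V₂/V₁ = ln(z₂/z₀) / ln(z₁/z₀).
ln(460.0/0.031) = 9.6050, ln(33.6/0.031) = 6.9883
V₂ = 37.4 × 9.6050/6.9883 = 37.4 × 1.3744 = 51.4041 mph

51.4 mph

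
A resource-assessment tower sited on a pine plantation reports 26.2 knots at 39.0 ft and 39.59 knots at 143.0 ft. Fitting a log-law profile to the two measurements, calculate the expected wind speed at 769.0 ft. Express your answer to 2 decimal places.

56.93 knots

Log law: V ∝ ln(z/z₀). From the pair, with r = V₁/V₂ = 0.66178,
ln z₀ = (ln z₁ − r·ln z₂)/(1 − r) = (3.6636 − 0.66178×4.9628)/0.33822 = 1.1213 → z₀ = 3.069 ft
V₃ = V₁ · ln(z₃/z₀)/ln(z₁/z₀) = 26.2 × 5.5238/2.5423 = 56.9267 knots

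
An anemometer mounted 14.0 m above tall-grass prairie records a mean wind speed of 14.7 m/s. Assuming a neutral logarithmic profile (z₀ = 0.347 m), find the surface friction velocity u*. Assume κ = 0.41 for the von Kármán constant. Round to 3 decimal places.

u* ≈ 1.630 m/s

Log law: V(z) = (u*/κ) · ln(z/z₀) ⇒ u* = κ · V / ln(z/z₀)
u* = 0.41 × 14.7 / ln(14.0/0.347) = 0.41 × 14.7 / 3.6975
   = 6.0270 / 3.6975 = 1.6300 m/s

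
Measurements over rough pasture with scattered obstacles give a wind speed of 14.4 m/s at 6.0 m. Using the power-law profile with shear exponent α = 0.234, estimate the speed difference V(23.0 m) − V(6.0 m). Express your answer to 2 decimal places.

5.32 m/s

Power law: V₂ = V₁ · (z₂/z₁)^α = 14.4 × (3.8333)^0.234 = 19.7206 m/s
ΔV = 19.7206 − 14.4 = 5.3206 m/s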